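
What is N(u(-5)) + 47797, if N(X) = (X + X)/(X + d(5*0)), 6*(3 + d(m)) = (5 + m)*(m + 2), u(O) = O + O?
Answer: 812579/17 ≈ 47799.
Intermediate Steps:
u(O) = 2*O
d(m) = -3 + (2 + m)*(5 + m)/6 (d(m) = -3 + ((5 + m)*(m + 2))/6 = -3 + ((5 + m)*(2 + m))/6 = -3 + ((2 + m)*(5 + m))/6 = -3 + (2 + m)*(5 + m)/6)
N(X) = 2*X/(-4/3 + X) (N(X) = (X + X)/(X + (-4/3 + (5*0)²/6 + 7*(5*0)/6)) = (2*X)/(X + (-4/3 + (⅙)*0² + (7/6)*0)) = (2*X)/(X + (-4/3 + (⅙)*0 + 0)) = (2*X)/(X + (-4/3 + 0 + 0)) = (2*X)/(X - 4/3) = (2*X)/(-4/3 + X) = 2*X/(-4/3 + X))
N(u(-5)) + 47797 = 6*(2*(-5))/(-4 + 3*(2*(-5))) + 47797 = 6*(-10)/(-4 + 3*(-10)) + 47797 = 6*(-10)/(-4 - 30) + 47797 = 6*(-10)/(-34) + 47797 = 6*(-10)*(-1/34) + 47797 = 30/17 + 47797 = 812579/17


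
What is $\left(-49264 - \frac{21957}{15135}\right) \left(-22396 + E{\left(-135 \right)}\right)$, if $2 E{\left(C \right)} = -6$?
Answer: $\frac{5567141513401}{5045} \approx 1.1035 \cdot 10^{9}$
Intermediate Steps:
$E{\left(C \right)} = -3$ ($E{\left(C \right)} = \frac{1}{2} \left(-6\right) = -3$)
$\left(-49264 - \frac{21957}{15135}\right) \left(-22396 + E{\left(-135 \right)}\right) = \left(-49264 - \frac{21957}{15135}\right) \left(-22396 - 3\right) = \left(-49264 - \frac{7319}{5045}\right) \left(-22399\right) = \left(- \frac{248544199}{5045}\right) \left(-22399\right) = \frac{5567141513401}{5045}$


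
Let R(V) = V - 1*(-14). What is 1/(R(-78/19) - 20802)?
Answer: -19/395050 ≈ -4.8095e-5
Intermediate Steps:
R(V) = 14 + V (R(V) = V + 14 = 14 + V)
1/(R(-78/19) - 20802) = 1/((14 - 78/19) - 20802) = 1/(188/19 - 20802) = 1/(-395050/19) = -19/395050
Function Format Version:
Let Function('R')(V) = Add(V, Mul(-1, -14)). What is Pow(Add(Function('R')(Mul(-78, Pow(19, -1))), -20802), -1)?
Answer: Rational(-19, 395050) ≈ -4.8095e-5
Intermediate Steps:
Function('R')(V) = Add(14, V) (Function('R')(V) = Add(V, 14) = Add(14, V))
Pow(Add(Function('R')(Mul(-78, Pow(19, -1))), -20802), -1) = Pow(Add(Add(14, Mul(-78, Pow(19, -1))), -20802), -1) = Pow(Add(Add(14, Mul(-78, Rational(1, 19))), -20802), -1) = Pow(Add(Add(14, Rational(-78, 19)), -20802), -1) = Pow(Add(Rational(188, 19), -20802), -1) = Pow(Rational(-395050, 19), -1) = Rational(-19, 395050)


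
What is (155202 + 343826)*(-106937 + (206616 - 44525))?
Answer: 27523390312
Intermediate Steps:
(155202 + 343826)*(-106937 + (206616 - 44525)) = 499028*(-106937 + 162091) = 499028*55154 = 27523390312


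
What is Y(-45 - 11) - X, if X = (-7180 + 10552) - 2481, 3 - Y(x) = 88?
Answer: -976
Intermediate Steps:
Y(x) = -85 (Y(x) = 3 - 1*88 = 3 - 88 = -85)
X = 891 (X = 3372 - 2481 = 891)
Y(-45 - 11) - X = -85 - 1*891 = -85 - 891 = -976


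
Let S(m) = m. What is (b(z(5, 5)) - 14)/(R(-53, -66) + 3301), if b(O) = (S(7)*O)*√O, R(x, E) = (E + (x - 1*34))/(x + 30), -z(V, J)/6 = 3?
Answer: -23/5434 - 621*I*√2/5434 ≈ -0.0042326 - 0.16162*I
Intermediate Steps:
z(V, J) = -18 (z(V, J) = -6*3 = -18)
R(x, E) = (-34 + E + x)/(30 + x) (R(x, E) = (E + (x - 34))/(30 + x) = (E + (-34 + x))/(30 + x) = (-34 + E + x)/(30 + x))
b(O) = 7*O^(3/2) (b(O) = (7*O)*√O = 7*O^(3/2))
(b(z(5, 5)) - 14)/(R(-53, -66) + 3301) = (7*(-18)^(3/2) - 14)/((-34 - 66 - 53)/(30 - 53) + 3301) = (7*(-54*I*√2) - 14)/(-153/(-23) + 3301) = (-378*I*√2 - 14)/(-1/23*(-153) + 3301) = (-14 - 378*I*√2)/(153/23 + 3301) = (-14 - 378*I*√2)/(76076/23) = (-14 - 378*I*√2)*(23/76076) = -23/5434 - 621*I*√2/5434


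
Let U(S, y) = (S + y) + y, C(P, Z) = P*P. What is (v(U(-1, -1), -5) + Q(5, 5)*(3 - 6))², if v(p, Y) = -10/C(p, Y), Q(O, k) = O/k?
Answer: 1369/81 ≈ 16.901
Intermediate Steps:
C(P, Z) = P²
U(S, y) = S + 2*y
v(p, Y) = -10/p²
(v(U(-1, -1), -5) + Q(5, 5)*(3 - 6))² = (-10/(-1 + 2*(-1))² + (5/5)*(3 - 6))² = (-10/(-1 - 2)² + (5*(⅕))*(-3))² = (-10/(-3)² + 1*(-3))² = (-10*⅑ - 3)² = (-10/9 - 3)² = (-37/9)² = 1369/81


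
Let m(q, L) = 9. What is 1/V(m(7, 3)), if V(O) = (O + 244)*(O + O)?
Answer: 1/4554 ≈ 0.00021959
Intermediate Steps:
V(O) = 2*O*(244 + O) (V(O) = (244 + O)*(2*O) = 2*O*(244 + O))
1/V(m(7, 3)) = 1/(2*9*(244 + 9)) = 1/(2*9*253) = 1/4554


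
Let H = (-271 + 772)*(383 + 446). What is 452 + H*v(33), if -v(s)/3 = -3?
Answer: 3738413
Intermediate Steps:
H = 415329 (H = 501*829 = 415329)
v(s) = 9 (v(s) = -3*(-3) = 9)
452 + H*v(33) = 452 + 415329*9 = 452 + 3737961 = 3738413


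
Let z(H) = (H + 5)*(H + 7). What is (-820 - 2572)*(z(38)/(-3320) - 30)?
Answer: 8610168/83 ≈ 1.0374e+5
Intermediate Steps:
z(H) = (5 + H)*(7 + H)
(-820 - 2572)*(z(38)/(-3320) - 30) = (-820 - 2572)*((35 + 38² + 12*38)/(-3320) - 30) = -3392*((35 + 1444 + 456)*(-1/3320) - 30) = -3392*(1935*(-1/3320) - 30) = -3392*(-387/664 - 30) = -3392*(-20307/664) = 8610168/83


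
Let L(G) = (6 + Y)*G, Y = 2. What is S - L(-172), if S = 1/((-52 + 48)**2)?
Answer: 22017/16 ≈ 1376.1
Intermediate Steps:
L(G) = 8*G (L(G) = (6 + 2)*G = 8*G)
S = 1/16 (S = 1/((-4)**2) = 1/16 ≈ 0.062500)
S - L(-172) = 1/16 - 8*(-172) = 1/16 - 1*(-1376) = 1/16 + 1376 = 22017/16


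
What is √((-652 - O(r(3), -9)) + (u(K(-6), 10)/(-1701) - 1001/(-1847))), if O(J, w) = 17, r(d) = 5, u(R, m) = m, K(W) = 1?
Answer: 8*I*√1272786018546/349083 ≈ 25.855*I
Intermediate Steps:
√((-652 - O(r(3), -9)) + (u(K(-6), 10)/(-1701) - 1001/(-1847))) = √((-652 - 1*17) + (10/(-1701) - 1001/(-1847))) = √((-652 - 17) + (10*(-1/1701) - 1001*(-1/1847))) = √(-669 + (-10/1701 + 1001/1847)) = √(-669 + 1684231/3141747) = √(-2100144512/3141747) = 8*I*√1272786018546/349083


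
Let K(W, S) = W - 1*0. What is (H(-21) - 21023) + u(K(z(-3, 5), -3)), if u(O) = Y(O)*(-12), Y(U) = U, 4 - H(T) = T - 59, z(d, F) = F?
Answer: -20999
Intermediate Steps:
H(T) = 63 - T (H(T) = 4 - (T - 59) = 4 - (-59 + T) = 4 + (59 - T) = 63 - T)
K(W, S) = W (K(W, S) = W + 0 = W)
u(O) = -12*O (u(O) = O*(-12) = -12*O)
(H(-21) - 21023) + u(K(z(-3, 5), -3)) = ((63 - 1*(-21)) - 21023) - 12*5 = ((63 + 21) - 21023) - 60 = (84 - 21023) - 60 = -20939 - 60 = -20999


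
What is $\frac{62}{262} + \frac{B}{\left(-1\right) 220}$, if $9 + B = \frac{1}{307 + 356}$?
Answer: $\frac{2651603}{9553830} \approx 0.27754$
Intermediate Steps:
$B = - \frac{5966}{663}$ ($B = -9 + \frac{1}{307 + 356} = -9 + \frac{1}{663} = - \frac{5966}{663} \approx -8.9985$)
$\frac{62}{262} + \frac{B}{\left(-1\right) 220} = \frac{62}{262} - \frac{5966}{663 \left(\left(-1\right) 220\right)} = 62 \cdot \frac{1}{262} - \frac{5966}{663 \left(-220\right)} = \frac{31}{131} - - \frac{2983}{72930} = \frac{31}{131} + \frac{2983}{72930} = \frac{2651603}{9553830}$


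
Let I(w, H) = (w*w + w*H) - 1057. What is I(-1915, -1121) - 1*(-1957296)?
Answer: 7770179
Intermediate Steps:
I(w, H) = -1057 + w² + H*w (I(w, H) = (w² + H*w) - 1057 = -1057 + w² + H*w)
I(-1915, -1121) - 1*(-1957296) = (-1057 + (-1915)² - 1121*(-1915)) - 1*(-1957296) = (-1057 + 3667225 + 2146715) + 1957296 = 5812883 + 1957296 = 7770179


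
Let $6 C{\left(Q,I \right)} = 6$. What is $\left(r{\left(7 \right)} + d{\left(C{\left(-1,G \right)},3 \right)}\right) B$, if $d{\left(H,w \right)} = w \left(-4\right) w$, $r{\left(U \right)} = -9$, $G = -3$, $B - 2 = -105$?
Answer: $4635$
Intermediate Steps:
$B = -103$ ($B = 2 - 105 = -103$)
$C{\left(Q,I \right)} = 1$ ($C{\left(Q,I \right)} = \frac{1}{6} \cdot 6 = 1$)
$d{\left(H,w \right)} = - 4 w^{2}$ ($d{\left(H,w \right)} = - 4 w w = - 4 w^{2}$)
$\left(r{\left(7 \right)} + d{\left(C{\left(-1,G \right)},3 \right)}\right) B = \left(-9 - 4 \cdot 3^{2}\right) \left(-103\right) = \left(-9 - 36\right) \left(-103\right) = \left(-45\right) \left(-103\right) = 4635$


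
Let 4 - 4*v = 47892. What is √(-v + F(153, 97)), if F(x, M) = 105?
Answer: √12077 ≈ 109.90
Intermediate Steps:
v = -11972 (v = 1 - ¼*47892 = 1 - 11973 = -11972)
√(-v + F(153, 97)) = √(-1*(-11972) + 105) = √(11972 + 105) = √12077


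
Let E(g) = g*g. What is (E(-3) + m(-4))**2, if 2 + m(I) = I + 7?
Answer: 100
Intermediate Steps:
E(g) = g**2
m(I) = 5 + I (m(I) = -2 + (I + 7) = -2 + (7 + I) = 5 + I)
(E(-3) + m(-4))**2 = ((-3)**2 + (5 - 4))**2 = (9 + 1)**2 = 10**2 = 100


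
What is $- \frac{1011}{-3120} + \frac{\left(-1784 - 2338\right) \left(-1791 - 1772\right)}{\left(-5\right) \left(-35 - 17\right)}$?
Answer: $\frac{58747081}{1040} \approx 56488.0$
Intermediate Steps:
$- \frac{1011}{-3120} + \frac{\left(-1784 - 2338\right) \left(-1791 - 1772\right)}{\left(-5\right) \left(-35 - 17\right)} = \left(-1011\right) \left(- \frac{1}{3120}\right) + \frac{\left(-4122\right) \left(-3563\right)}{\left(-5\right) \left(-52\right)} = \frac{337}{1040} + \frac{14686686}{260} = \frac{337}{1040} + 14686686 \cdot \frac{1}{260} = \frac{337}{1040} + \frac{7343343}{130} = \frac{58747081}{1040}$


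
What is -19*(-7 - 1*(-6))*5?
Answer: 95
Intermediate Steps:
-19*(-7 - 1*(-6))*5 = -19*(-7 + 6)*5 = -19*(-1)*5 = 19*5 = 95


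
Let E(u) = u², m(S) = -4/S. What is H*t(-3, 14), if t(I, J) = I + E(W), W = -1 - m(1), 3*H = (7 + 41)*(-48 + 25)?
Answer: -2208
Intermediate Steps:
H = -368 (H = ((7 + 41)*(-48 + 25))/3 = (48*(-23))/3 = (⅓)*(-1104) = -368)
W = 3 (W = -1 - (-4)/1 = -1 - (-4) = -1 - 1*(-4) = -1 + 4 = 3)
t(I, J) = 9 + I (t(I, J) = I + 3² = I + 9 = 9 + I)
H*t(-3, 14) = -368*(9 - 3) = -368*6 = -2208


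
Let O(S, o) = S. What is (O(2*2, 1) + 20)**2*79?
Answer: 45504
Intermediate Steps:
(O(2*2, 1) + 20)**2*79 = (2*2 + 20)**2*79 = (4 + 20)**2*79 = 24**2*79 = 576*79 = 45504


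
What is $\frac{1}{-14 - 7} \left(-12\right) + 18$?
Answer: $\frac{130}{7} \approx 18.571$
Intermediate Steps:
$\frac{1}{-14 - 7} \left(-12\right) + 18 = \frac{1}{-21} \left(-12\right) + 18 = \left(- \frac{1}{21}\right) \left(-12\right) + 18 = \frac{4}{7} + 18 = \frac{130}{7}$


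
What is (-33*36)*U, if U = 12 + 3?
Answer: -17820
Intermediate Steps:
U = 15
(-33*36)*U = -33*36*15 = -1188*15 = -17820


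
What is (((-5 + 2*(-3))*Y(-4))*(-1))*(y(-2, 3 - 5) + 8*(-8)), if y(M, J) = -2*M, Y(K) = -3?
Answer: 1980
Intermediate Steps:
(((-5 + 2*(-3))*Y(-4))*(-1))*(y(-2, 3 - 5) + 8*(-8)) = (((-5 + 2*(-3))*(-3))*(-1))*(-2*(-2) + 8*(-8)) = (((-5 - 6)*(-3))*(-1))*(4 - 64) = (-11*(-3)*(-1))*(-60) = (33*(-1))*(-60) = -33*(-60) = 1980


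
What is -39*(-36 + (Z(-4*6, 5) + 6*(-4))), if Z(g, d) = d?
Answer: 2145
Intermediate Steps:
-39*(-36 + (Z(-4*6, 5) + 6*(-4))) = -39*(-36 + (5 + 6*(-4))) = -39*(-36 + (5 - 24)) = -39*(-36 - 19) = -39*(-55) = 2145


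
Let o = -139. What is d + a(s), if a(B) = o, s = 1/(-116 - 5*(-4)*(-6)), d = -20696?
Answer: -20835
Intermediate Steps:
s = -1/236 (s = 1/(-116 + 20*(-6)) = 1/(-116 - 120) = 1/(-236) = -1/236 ≈ -0.0042373)
a(B) = -139
d + a(s) = -20696 - 139 = -20835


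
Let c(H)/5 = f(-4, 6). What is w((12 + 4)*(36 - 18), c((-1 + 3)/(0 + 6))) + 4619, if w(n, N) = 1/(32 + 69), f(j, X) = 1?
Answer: 466520/101 ≈ 4619.0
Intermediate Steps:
c(H) = 5 (c(H) = 5*1 = 5)
w(n, N) = 1/101
w((12 + 4)*(36 - 18), c((-1 + 3)/(0 + 6))) + 4619 = 1/101 + 4619 = 466520/101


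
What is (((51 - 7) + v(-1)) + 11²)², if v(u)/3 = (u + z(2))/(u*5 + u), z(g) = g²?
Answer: 106929/4 ≈ 26732.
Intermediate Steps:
v(u) = (4 + u)/(2*u) (v(u) = 3*((u + 2²)/(u*5 + u)) = 3*((u + 4)/(5*u + u)) = 3*((4 + u)/((6*u))) = 3*((4 + u)*(1/(6*u))) = 3*((4 + u)/(6*u)) = (4 + u)/(2*u))
(((51 - 7) + v(-1)) + 11²)² = (((51 - 7) + (½)*(4 - 1)/(-1)) + 11²)² = ((44 + (½)*(-1)*3) + 121)² = ((44 - 3/2) + 121)² = (85/2 + 121)² = (327/2)² = 106929/4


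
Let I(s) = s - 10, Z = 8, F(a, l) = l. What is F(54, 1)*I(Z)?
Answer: -2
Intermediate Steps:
I(s) = -10 + s
F(54, 1)*I(Z) = 1*(-10 + 8) = 1*(-2) = -2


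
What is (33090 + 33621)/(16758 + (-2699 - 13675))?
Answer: 22237/128 ≈ 173.73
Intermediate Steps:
(33090 + 33621)/(16758 + (-2699 - 13675)) = 66711/(16758 - 16374) = 66711/384 = 66711*(1/384) = 22237/128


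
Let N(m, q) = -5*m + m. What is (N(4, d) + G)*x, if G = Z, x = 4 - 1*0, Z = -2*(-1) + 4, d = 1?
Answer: -40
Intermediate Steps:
N(m, q) = -4*m
Z = 6 (Z = 2 + 4 = 6)
x = 4 (x = 4 + 0 = 4)
G = 6
(N(4, d) + G)*x = (-4*4 + 6)*4 = (-16 + 6)*4 = -10*4 = -40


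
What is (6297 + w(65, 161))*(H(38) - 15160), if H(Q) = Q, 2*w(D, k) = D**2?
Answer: -127168459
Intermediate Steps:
w(D, k) = D**2/2
(6297 + w(65, 161))*(H(38) - 15160) = (6297 + (1/2)*65**2)*(38 - 15160) = (6297 + (1/2)*4225)*(-15122) = (6297 + 4225/2)*(-15122) = (16819/2)*(-15122) = -127168459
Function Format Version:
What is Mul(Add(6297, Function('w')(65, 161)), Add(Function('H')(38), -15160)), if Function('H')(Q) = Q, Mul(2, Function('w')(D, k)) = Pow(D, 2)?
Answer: -127168459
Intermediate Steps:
Function('w')(D, k) = Mul(Rational(1, 2), Pow(D, 2))
Mul(Add(6297, Function('w')(65, 161)), Add(Function('H')(38), -15160)) = Mul(Add(6297, Mul(Rational(1, 2), Pow(65, 2))), Add(38, -15160)) = Mul(Add(6297, Mul(Rational(1, 2), 4225)), -15122) = Mul(Add(6297, Rational(4225, 2)), -15122) = Mul(Rational(16819, 2), -15122) = -127168459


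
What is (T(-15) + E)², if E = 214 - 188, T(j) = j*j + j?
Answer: 55696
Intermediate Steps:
T(j) = j + j² (T(j) = j² + j = j + j²)
E = 26
(T(-15) + E)² = (-15*(1 - 15) + 26)² = (-15*(-14) + 26)² = (210 + 26)² = 236² = 55696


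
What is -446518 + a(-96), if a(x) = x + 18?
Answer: -446596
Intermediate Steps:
a(x) = 18 + x
-446518 + a(-96) = -446518 + (18 - 96) = -446518 - 78 = -446596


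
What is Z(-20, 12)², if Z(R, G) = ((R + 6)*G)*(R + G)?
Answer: 1806336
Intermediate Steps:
Z(R, G) = G*(6 + R)*(G + R) (Z(R, G) = ((6 + R)*G)*(G + R) = (G*(6 + R))*(G + R) = G*(6 + R)*(G + R))
Z(-20, 12)² = (12*((-20)² + 6*12 + 6*(-20) + 12*(-20)))² = (12*(400 + 72 - 120 - 240))² = (12*112)² = 1344² = 1806336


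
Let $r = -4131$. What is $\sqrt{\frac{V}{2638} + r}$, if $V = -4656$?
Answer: $\frac{i \sqrt{7190023323}}{1319} \approx 64.287 i$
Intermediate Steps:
$\sqrt{\frac{V}{2638} + r} = \sqrt{- \frac{4656}{2638} - 4131} = \sqrt{\left(-4656\right) \frac{1}{2638} - 4131} = \sqrt{- \frac{2328}{1319} - 4131} = \sqrt{- \frac{5451117}{1319}} = \frac{i \sqrt{7190023323}}{1319}$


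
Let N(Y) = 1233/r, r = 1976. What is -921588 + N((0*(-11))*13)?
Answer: -1821056655/1976 ≈ -9.2159e+5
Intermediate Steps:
N(Y) = 1233/1976
-921588 + N((0*(-11))*13) = -921588 + 1233/1976 = -1821056655/1976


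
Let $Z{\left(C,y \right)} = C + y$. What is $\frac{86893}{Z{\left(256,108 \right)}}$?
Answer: $\frac{86893}{364} \approx 238.72$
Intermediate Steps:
$\frac{86893}{Z{\left(256,108 \right)}} = \frac{86893}{256 + 108} = \frac{86893}{364}$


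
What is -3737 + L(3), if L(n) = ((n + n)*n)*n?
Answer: -3683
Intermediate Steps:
L(n) = 2*n³ (L(n) = ((2*n)*n)*n = (2*n²)*n = 2*n³)
-3737 + L(3) = -3737 + 2*3³ = -3737 + 2*27 = -3737 + 54 = -3683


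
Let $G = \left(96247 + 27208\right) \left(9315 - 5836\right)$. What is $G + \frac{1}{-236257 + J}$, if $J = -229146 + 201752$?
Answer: $\frac{113238089999194}{263651} \approx 4.295 \cdot 10^{8}$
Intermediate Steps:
$G = 429499945$ ($G = 123455 \cdot 3479 = 429499945$)
$J = -27394$
$G + \frac{1}{-236257 + J} = 429499945 + \frac{1}{-236257 - 27394} = 429499945 + \frac{1}{-263651} = 429499945 - \frac{1}{263651} = \frac{113238089999194}{263651}$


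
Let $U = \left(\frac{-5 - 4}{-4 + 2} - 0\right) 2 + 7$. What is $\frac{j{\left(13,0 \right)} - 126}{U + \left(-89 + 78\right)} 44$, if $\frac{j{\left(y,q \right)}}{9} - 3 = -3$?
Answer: $- \frac{5544}{5} \approx -1108.8$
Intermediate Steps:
$j{\left(y,q \right)} = 0$ ($j{\left(y,q \right)} = 27 + 9 \left(-3\right) = 27 - 27 = 0$)
$U = 16$ ($U = \left(- \frac{9}{-2} + 0\right) 2 + 7 = \left(\left(-9\right) \left(- \frac{1}{2}\right) + 0\right) 2 + 7 = \left(\frac{9}{2} + 0\right) 2 + 7 = \frac{9}{2} \cdot 2 + 7 = 9 + 7 = 16$)
$\frac{j{\left(13,0 \right)} - 126}{U + \left(-89 + 78\right)} 44 = \frac{0 - 126}{16 + \left(-89 + 78\right)} 44 = - \frac{126}{16 - 11} \cdot 44 = - \frac{126}{5} \cdot 44 = \left(-126\right) \frac{1}{5} \cdot 44 = \left(- \frac{126}{5}\right) 44 = - \frac{5544}{5}$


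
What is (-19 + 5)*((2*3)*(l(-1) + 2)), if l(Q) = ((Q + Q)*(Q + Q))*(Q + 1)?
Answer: -168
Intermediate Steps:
l(Q) = 4*Q²*(1 + Q) (l(Q) = ((2*Q)*(2*Q))*(1 + Q) = (4*Q²)*(1 + Q) = 4*Q²*(1 + Q))
(-19 + 5)*((2*3)*(l(-1) + 2)) = (-19 + 5)*((2*3)*(4*(-1)²*(1 - 1) + 2)) = -84*(4*1*0 + 2) = -84*(0 + 2) = -84*2 = -14*12 = -168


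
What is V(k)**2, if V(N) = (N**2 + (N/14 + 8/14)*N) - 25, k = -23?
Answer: 54774801/196 ≈ 2.7946e+5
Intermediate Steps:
V(N) = -25 + N**2 + N*(4/7 + N/14) (V(N) = (N**2 + (N*(1/14) + 8*(1/14))*N) - 25 = (N**2 + (N/14 + 4/7)*N) - 25 = (N**2 + (4/7 + N/14)*N) - 25 = (N**2 + N*(4/7 + N/14)) - 25 = -25 + N**2 + N*(4/7 + N/14))
V(k)**2 = (-25 + (4/7)*(-23) + (15/14)*(-23)**2)**2 = (-25 - 92/7 + (15/14)*529)**2 = (-25 - 92/7 + 7935/14)**2 = (7401/14)**2 = 54774801/196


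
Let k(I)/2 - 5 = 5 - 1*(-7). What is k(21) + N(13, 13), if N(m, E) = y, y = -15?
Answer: 19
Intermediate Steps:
k(I) = 34 (k(I) = 10 + 2*(5 - 1*(-7)) = 10 + 2*(5 + 7) = 10 + 2*12 = 10 + 24 = 34)
N(m, E) = -15
k(21) + N(13, 13) = 34 - 15 = 19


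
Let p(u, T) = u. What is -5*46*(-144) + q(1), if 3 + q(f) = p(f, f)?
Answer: 33118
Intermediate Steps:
q(f) = -3 + f
-5*46*(-144) + q(1) = -5*46*(-144) + (-3 + 1) = -230*(-144) - 2 = 33120 - 2 = 33118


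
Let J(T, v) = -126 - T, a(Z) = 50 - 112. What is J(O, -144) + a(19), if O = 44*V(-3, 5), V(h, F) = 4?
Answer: -364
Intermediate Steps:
a(Z) = -62
O = 176 (O = 44*4 = 176)
J(O, -144) + a(19) = (-126 - 1*176) - 62 = (-126 - 176) - 62 = -302 - 62 = -364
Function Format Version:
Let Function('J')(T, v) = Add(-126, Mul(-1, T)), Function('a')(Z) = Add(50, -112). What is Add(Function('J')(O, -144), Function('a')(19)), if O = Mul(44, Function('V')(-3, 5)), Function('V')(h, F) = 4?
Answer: -364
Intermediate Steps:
Function('a')(Z) = -62
O = 176 (O = Mul(44, 4) = 176)
Add(Function('J')(O, -144), Function('a')(19)) = Add(Add(-126, Mul(-1, 176)), -62) = Add(Add(-126, -176), -62) = Add(-302, -62) = -364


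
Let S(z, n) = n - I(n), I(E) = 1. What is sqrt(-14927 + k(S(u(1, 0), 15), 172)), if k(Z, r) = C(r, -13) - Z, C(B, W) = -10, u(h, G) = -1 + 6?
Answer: I*sqrt(14951) ≈ 122.27*I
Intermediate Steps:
u(h, G) = 5
S(z, n) = -1 + n (S(z, n) = n - 1*1 = n - 1 = -1 + n)
k(Z, r) = -10 - Z
sqrt(-14927 + k(S(u(1, 0), 15), 172)) = sqrt(-14927 + (-10 - (-1 + 15))) = sqrt(-14927 + (-10 - 1*14)) = sqrt(-14927 + (-10 - 14)) = sqrt(-14927 - 24) = sqrt(-14951) = I*sqrt(14951)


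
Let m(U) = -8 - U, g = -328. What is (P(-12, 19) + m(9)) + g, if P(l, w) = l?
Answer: -357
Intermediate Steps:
(P(-12, 19) + m(9)) + g = (-12 + (-8 - 1*9)) - 328 = (-12 + (-8 - 9)) - 328 = (-12 - 17) - 328 = -29 - 328 = -357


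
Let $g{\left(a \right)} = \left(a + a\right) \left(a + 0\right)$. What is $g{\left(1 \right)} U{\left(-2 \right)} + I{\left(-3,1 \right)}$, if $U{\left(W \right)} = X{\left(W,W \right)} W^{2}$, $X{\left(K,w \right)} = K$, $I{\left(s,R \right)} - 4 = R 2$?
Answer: $-10$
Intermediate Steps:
$I{\left(s,R \right)} = 4 + 2 R$ ($I{\left(s,R \right)} = 4 + R 2 = 4 + 2 R$)
$U{\left(W \right)} = W^{3}$ ($U{\left(W \right)} = W W^{2} = W^{3}$)
$g{\left(a \right)} = 2 a^{2}$ ($g{\left(a \right)} = 2 a a = 2 a^{2}$)
$g{\left(1 \right)} U{\left(-2 \right)} + I{\left(-3,1 \right)} = 2 \cdot 1^{2} \left(-2\right)^{3} + \left(4 + 2 \cdot 1\right) = 2 \cdot 1 \left(-8\right) + \left(4 + 2\right) = 2 \left(-8\right) + 6 = -16 + 6 = -10$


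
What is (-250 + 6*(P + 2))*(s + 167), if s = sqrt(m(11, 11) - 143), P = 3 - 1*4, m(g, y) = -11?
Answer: -40748 - 244*I*sqrt(154) ≈ -40748.0 - 3028.0*I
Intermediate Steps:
P = -1 (P = 3 - 4 = -1)
s = I*sqrt(154) (s = sqrt(-11 - 143) = sqrt(-154) = I*sqrt(154) ≈ 12.41*I)
(-250 + 6*(P + 2))*(s + 167) = (-250 + 6*(-1 + 2))*(I*sqrt(154) + 167) = (-250 + 6*1)*(167 + I*sqrt(154)) = (-250 + 6)*(167 + I*sqrt(154)) = -244*(167 + I*sqrt(154)) = -40748 - 244*I*sqrt(154)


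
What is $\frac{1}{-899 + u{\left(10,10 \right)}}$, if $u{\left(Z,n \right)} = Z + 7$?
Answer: $- \frac{1}{882} \approx -0.0011338$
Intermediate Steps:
$u{\left(Z,n \right)} = 7 + Z$
$\frac{1}{-899 + u{\left(10,10 \right)}} = \frac{1}{-899 + \left(7 + 10\right)} = \frac{1}{-899 + 17} = \frac{1}{-882} = - \frac{1}{882}$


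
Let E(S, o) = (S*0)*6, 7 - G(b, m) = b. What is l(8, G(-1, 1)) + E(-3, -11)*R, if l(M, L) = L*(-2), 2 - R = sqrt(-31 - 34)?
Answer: -16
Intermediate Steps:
G(b, m) = 7 - b
R = 2 - I*sqrt(65) (R = 2 - sqrt(-31 - 34) = 2 - sqrt(-65) = 2 - I*sqrt(65) ≈ 2.0 - 8.0623*I)
E(S, o) = 0 (E(S, o) = 0*6 = 0)
l(M, L) = -2*L
l(8, G(-1, 1)) + E(-3, -11)*R = -2*(7 - 1*(-1)) + 0*(2 - I*sqrt(65)) = -2*(7 + 1) + 0 = -2*8 + 0 = -16 + 0 = -16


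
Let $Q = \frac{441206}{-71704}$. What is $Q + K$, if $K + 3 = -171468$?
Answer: $- \frac{6147798895}{35852} \approx -1.7148 \cdot 10^{5}$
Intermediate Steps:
$Q = - \frac{220603}{35852}$ ($Q = 441206 \left(- \frac{1}{71704}\right) = - \frac{220603}{35852} \approx -6.1532$)
$K = -171471$ ($K = -3 - 171468 = -171471$)
$Q + K = - \frac{220603}{35852} - 171471 = - \frac{6147798895}{35852}$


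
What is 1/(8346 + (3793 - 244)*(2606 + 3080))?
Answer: 1/20187960 ≈ 4.9534e-8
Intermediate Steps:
1/(8346 + (3793 - 244)*(2606 + 3080)) = 1/(8346 + 3549*5686) = 1/(8346 + 20179614) = 1/20187960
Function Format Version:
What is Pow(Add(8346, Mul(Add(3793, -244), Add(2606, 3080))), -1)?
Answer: Rational(1, 20187960) ≈ 4.9534e-8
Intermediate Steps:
Pow(Add(8346, Mul(Add(3793, -244), Add(2606, 3080))), -1) = Pow(Add(8346, Mul(3549, 5686)), -1) = Pow(Add(8346, 20179614), -1) = Pow(20187960, -1) = Rational(1, 20187960)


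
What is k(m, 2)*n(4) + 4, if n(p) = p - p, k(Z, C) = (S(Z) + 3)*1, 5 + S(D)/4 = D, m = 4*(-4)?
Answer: 4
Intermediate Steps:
m = -16
S(D) = -20 + 4*D
k(Z, C) = -17 + 4*Z (k(Z, C) = ((-20 + 4*Z) + 3)*1 = (-17 + 4*Z)*1 = -17 + 4*Z)
n(p) = 0
k(m, 2)*n(4) + 4 = (-17 + 4*(-16))*0 + 4 = (-17 - 64)*0 + 4 = -81*0 + 4 = 0 + 4 = 4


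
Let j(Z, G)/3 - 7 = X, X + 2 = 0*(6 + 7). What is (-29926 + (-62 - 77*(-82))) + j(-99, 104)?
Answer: -23659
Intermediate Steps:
X = -2 (X = -2 + 0*(6 + 7) = -2 + 0*13 = -2 + 0 = -2)
j(Z, G) = 15 (j(Z, G) = 21 + 3*(-2) = 21 - 6 = 15)
(-29926 + (-62 - 77*(-82))) + j(-99, 104) = (-29926 + (-62 - 77*(-82))) + 15 = (-29926 + (-62 + 6314)) + 15 = (-29926 + 6252) + 15 = -23674 + 15 = -23659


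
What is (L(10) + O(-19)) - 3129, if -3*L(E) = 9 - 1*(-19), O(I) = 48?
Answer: -9271/3 ≈ -3090.3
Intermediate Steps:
L(E) = -28/3 (L(E) = -(9 - 1*(-19))/3 = -(9 + 19)/3 = -⅓*28 = -28/3)
(L(10) + O(-19)) - 3129 = (-28/3 + 48) - 3129 = 116/3 - 3129 = -9271/3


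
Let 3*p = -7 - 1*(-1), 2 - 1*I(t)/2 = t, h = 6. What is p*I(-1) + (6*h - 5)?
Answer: 19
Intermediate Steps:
I(t) = 4 - 2*t
p = -2 (p = (-7 - 1*(-1))/3 = (-7 + 1)/3 = (⅓)*(-6) = -2)
p*I(-1) + (6*h - 5) = -2*(4 - 2*(-1)) + (6*6 - 5) = -2*(4 + 2) + (36 - 5) = -2*6 + 31 = -12 + 31 = 19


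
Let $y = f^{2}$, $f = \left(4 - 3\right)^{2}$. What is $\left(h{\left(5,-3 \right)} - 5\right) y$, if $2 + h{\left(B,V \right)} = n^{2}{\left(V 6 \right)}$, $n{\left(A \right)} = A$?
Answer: $317$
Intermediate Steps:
$h{\left(B,V \right)} = -2 + 36 V^{2}$ ($h{\left(B,V \right)} = -2 + \left(V 6\right)^{2} = -2 + \left(6 V\right)^{2} = -2 + 36 V^{2}$)
$f = 1$ ($f = 1^{2} = 1$)
$y = 1$ ($y = 1^{2} = 1$)
$\left(h{\left(5,-3 \right)} - 5\right) y = \left(\left(-2 + 36 \left(-3\right)^{2}\right) - 5\right) 1 = \left(\left(-2 + 36 \cdot 9\right) - 5\right) 1 = \left(\left(-2 + 324\right) - 5\right) 1 = \left(322 - 5\right) 1 = 317 \cdot 1 = 317$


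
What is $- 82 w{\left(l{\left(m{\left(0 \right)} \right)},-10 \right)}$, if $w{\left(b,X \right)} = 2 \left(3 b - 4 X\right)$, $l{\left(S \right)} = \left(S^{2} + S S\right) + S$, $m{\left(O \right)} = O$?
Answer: $-6560$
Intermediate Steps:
$l{\left(S \right)} = S + 2 S^{2}$ ($l{\left(S \right)} = \left(S^{2} + S^{2}\right) + S = 2 S^{2} + S = S + 2 S^{2}$)
$w{\left(b,X \right)} = - 8 X + 6 b$ ($w{\left(b,X \right)} = 2 \left(- 4 X + 3 b\right) = - 8 X + 6 b$)
$- 82 w{\left(l{\left(m{\left(0 \right)} \right)},-10 \right)} = - 82 \left(\left(-8\right) \left(-10\right) + 6 \cdot 0 \left(1 + 2 \cdot 0\right)\right) = - 82 \left(80 + 6 \cdot 0 \left(1 + 0\right)\right) = - 82 \left(80 + 6 \cdot 0 \cdot 1\right) = - 82 \left(80 + 6 \cdot 0\right) = - 82 \left(80 + 0\right) = \left(-82\right) 80 = -6560$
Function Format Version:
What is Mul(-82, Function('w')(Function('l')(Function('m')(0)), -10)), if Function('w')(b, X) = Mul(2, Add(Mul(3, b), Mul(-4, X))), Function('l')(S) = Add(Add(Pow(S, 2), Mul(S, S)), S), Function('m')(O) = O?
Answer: -6560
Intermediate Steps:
Function('l')(S) = Add(S, Mul(2, Pow(S, 2))) (Function('l')(S) = Add(Add(Pow(S, 2), Pow(S, 2)), S) = Add(Mul(2, Pow(S, 2)), S) = Add(S, Mul(2, Pow(S, 2))))
Function('w')(b, X) = Add(Mul(-8, X), Mul(6, b)) (Function('w')(b, X) = Mul(2, Add(Mul(-4, X), Mul(3, b))) = Add(Mul(-8, X), Mul(6, b)))
Mul(-82, Function('w')(Function('l')(Function('m')(0)), -10)) = Mul(-82, Add(Mul(-8, -10), Mul(6, Mul(0, Add(1, Mul(2, 0)))))) = Mul(-82, Add(80, Mul(6, Mul(0, Add(1, 0))))) = Mul(-82, Add(80, Mul(6, Mul(0, 1)))) = Mul(-82, Add(80, Mul(6, 0))) = Mul(-82, Add(80, 0)) = Mul(-82, 80) = -6560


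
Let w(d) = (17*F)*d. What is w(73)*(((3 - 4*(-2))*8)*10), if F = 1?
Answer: 1092080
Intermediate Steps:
w(d) = 17*d (w(d) = (17*1)*d = 17*d)
w(73)*(((3 - 4*(-2))*8)*10) = (17*73)*(((3 - 4*(-2))*8)*10) = 1241*(((3 + 8)*8)*10) = 1241*((11*8)*10) = 1241*(88*10) = 1241*880 = 1092080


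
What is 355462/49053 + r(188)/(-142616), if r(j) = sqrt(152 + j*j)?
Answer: 355462/49053 - 3*sqrt(986)/71308 ≈ 7.2452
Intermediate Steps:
r(j) = sqrt(152 + j**2)
355462/49053 + r(188)/(-142616) = 355462/49053 + sqrt(152 + 188**2)/(-142616) = 355462*(1/49053) + sqrt(152 + 35344)*(-1/142616) = 355462/49053 + sqrt(35496)*(-1/142616) = 355462/49053 + (6*sqrt(986))*(-1/142616) = 355462/49053 - 3*sqrt(986)/71308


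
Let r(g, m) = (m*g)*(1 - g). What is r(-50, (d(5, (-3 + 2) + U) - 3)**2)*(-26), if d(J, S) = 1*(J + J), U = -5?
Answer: 3248700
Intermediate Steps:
d(J, S) = 2*J (d(J, S) = 1*(2*J) = 2*J)
r(g, m) = g*m*(1 - g) (r(g, m) = (g*m)*(1 - g) = g*m*(1 - g))
r(-50, (d(5, (-3 + 2) + U) - 3)**2)*(-26) = -50*(2*5 - 3)**2*(1 - 1*(-50))*(-26) = -50*(10 - 3)**2*(1 + 50)*(-26) = -50*7**2*51*(-26) = -50*49*51*(-26) = -124950*(-26) = 3248700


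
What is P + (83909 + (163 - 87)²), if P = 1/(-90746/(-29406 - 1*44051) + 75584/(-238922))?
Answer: 42545608101391/474383586 ≈ 89686.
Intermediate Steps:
P = 516190981/474383586 (P = 1/(-90746/(-29406 - 44051) + 75584*(-1/238922)) = 1/(-90746/(-73457) - 37792/119461) = 1/(-90746*(-1/73457) - 37792/119461) = 1/(5338/4321 - 37792/119461) = 1/(474383586/516190981) = 516190981/474383586 ≈ 1.0881)
P + (83909 + (163 - 87)²) = 516190981/474383586 + (83909 + (163 - 87)²) = 516190981/474383586 + (83909 + 76²) = 516190981/474383586 + (83909 + 5776) = 516190981/474383586 + 89685 = 42545608101391/474383586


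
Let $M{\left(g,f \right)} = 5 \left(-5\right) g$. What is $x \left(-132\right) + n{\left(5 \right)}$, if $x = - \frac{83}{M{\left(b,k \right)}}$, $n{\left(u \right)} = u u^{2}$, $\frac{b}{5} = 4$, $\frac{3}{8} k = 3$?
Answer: $\frac{12886}{125} \approx 103.09$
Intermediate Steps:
$k = 8$ ($k = \frac{8}{3} \cdot 3 = 8$)
$b = 20$ ($b = 5 \cdot 4 = 20$)
$M{\left(g,f \right)} = - 25 g$
$n{\left(u \right)} = u^{3}$
$x = \frac{83}{500}$ ($x = - \frac{83}{\left(-25\right) 20} = - \frac{83}{-500} = \left(-83\right) \left(- \frac{1}{500}\right) = \frac{83}{500} \approx 0.166$)
$x \left(-132\right) + n{\left(5 \right)} = \frac{83}{500} \left(-132\right) + 5^{3} = - \frac{2739}{125} + 125 = \frac{12886}{125}$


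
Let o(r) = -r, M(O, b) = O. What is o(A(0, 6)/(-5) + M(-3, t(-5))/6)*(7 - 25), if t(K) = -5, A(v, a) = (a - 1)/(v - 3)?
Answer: -3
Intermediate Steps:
A(v, a) = (-1 + a)/(-3 + v)
o(A(0, 6)/(-5) + M(-3, t(-5))/6)*(7 - 25) = (-(((-1 + 6)/(-3 + 0))/(-5) - 3/6))*(7 - 25) = -((5/(-3))*(-⅕) - 3*⅙)*(-18) = -(-⅓*5*(-⅕) - ½)*(-18) = -(-5/3*(-⅕) - ½)*(-18) = -(⅓ - ½)*(-18) = -1*(-⅙)*(-18) = (⅙)*(-18) = -3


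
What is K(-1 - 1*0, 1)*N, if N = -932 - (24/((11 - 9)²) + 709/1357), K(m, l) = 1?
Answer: -1273575/1357 ≈ -938.52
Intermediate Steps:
N = -1273575/1357 (N = -932 - (24/(2²) + 709*(1/1357)) = -932 - (24/4 + 709/1357) = -932 - (24*(¼) + 709/1357) = -932 - (6 + 709/1357) = -932 - 1*8851/1357 = -932 - 8851/1357 = -1273575/1357 ≈ -938.52)
K(-1 - 1*0, 1)*N = 1*(-1273575/1357) = -1273575/1357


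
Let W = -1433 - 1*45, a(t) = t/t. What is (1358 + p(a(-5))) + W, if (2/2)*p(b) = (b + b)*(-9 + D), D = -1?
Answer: -140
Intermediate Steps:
a(t) = 1
p(b) = -20*b (p(b) = (b + b)*(-9 - 1) = (2*b)*(-10) = -20*b)
W = -1478 (W = -1433 - 45 = -1478)
(1358 + p(a(-5))) + W = (1358 - 20*1) - 1478 = (1358 - 20) - 1478 = 1338 - 1478 = -140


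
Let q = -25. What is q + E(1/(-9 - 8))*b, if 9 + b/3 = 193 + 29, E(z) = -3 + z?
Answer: -33653/17 ≈ -1979.6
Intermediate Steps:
b = 639 (b = -27 + 3*(193 + 29) = -27 + 3*222 = -27 + 666 = 639)
q + E(1/(-9 - 8))*b = -25 + (-3 + 1/(-9 - 8))*639 = -25 + (-3 + 1/(-17))*639 = -25 + (-3 - 1/17)*639 = -25 - 52/17*639 = -25 - 33228/17 = -33653/17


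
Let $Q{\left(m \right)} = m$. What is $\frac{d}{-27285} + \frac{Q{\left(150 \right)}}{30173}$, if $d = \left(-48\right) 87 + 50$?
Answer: $\frac{128586548}{823270305} \approx 0.15619$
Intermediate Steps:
$d = -4126$ ($d = -4176 + 50 = -4126$)
$\frac{d}{-27285} + \frac{Q{\left(150 \right)}}{30173} = - \frac{4126}{-27285} + \frac{150}{30173} = \left(-4126\right) \left(- \frac{1}{27285}\right) + 150 \cdot \frac{1}{30173} = \frac{4126}{27285} + \frac{150}{30173} = \frac{128586548}{823270305}$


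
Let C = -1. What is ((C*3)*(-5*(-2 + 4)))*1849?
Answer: 55470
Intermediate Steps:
((C*3)*(-5*(-2 + 4)))*1849 = ((-1*3)*(-5*(-2 + 4)))*1849 = -(-15)*2*1849 = -3*(-10)*1849 = 30*1849 = 55470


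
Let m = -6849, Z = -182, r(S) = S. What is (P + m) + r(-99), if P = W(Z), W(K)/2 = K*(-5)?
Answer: -5128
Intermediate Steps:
W(K) = -10*K (W(K) = 2*(K*(-5)) = 2*(-5*K) = -10*K)
P = 1820 (P = -10*(-182) = 1820)
(P + m) + r(-99) = (1820 - 6849) - 99 = -5029 - 99 = -5128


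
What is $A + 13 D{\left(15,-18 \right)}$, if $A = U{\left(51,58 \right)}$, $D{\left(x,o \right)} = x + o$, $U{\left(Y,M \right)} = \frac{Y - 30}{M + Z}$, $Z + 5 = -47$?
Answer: $- \frac{71}{2} \approx -35.5$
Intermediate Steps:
$Z = -52$ ($Z = -5 - 47 = -52$)
$U{\left(Y,M \right)} = \frac{-30 + Y}{-52 + M}$ ($U{\left(Y,M \right)} = \frac{Y - 30}{M - 52} = \frac{-30 + Y}{-52 + M}$)
$D{\left(x,o \right)} = o + x$
$A = \frac{7}{2}$ ($A = \frac{-30 + 51}{-52 + 58} = \frac{1}{6} \cdot 21 = \frac{7}{2} \approx 3.5$)
$A + 13 D{\left(15,-18 \right)} = \frac{7}{2} + 13 \left(-18 + 15\right) = \frac{7}{2} + 13 \left(-3\right) = \frac{7}{2} - 39 = - \frac{71}{2}$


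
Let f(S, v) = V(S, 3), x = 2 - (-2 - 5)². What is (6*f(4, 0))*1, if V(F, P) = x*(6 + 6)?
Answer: -3384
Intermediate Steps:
x = -47 (x = 2 - 1*(-7)² = 2 - 1*49 = 2 - 49 = -47)
V(F, P) = -564 (V(F, P) = -47*(6 + 6) = -47*12 = -564)
f(S, v) = -564
(6*f(4, 0))*1 = (6*(-564))*1 = -3384*1 = -3384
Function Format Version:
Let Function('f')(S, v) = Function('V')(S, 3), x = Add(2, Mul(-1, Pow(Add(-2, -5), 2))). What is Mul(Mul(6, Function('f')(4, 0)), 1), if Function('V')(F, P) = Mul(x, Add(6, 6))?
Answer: -3384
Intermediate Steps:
x = -47 (x = Add(2, Mul(-1, Pow(-7, 2))) = Add(2, Mul(-1, 49)) = Add(2, -49) = -47)
Function('V')(F, P) = -564 (Function('V')(F, P) = Mul(-47, Add(6, 6)) = Mul(-47, 12) = -564)
Function('f')(S, v) = -564
Mul(Mul(6, Function('f')(4, 0)), 1) = Mul(Mul(6, -564), 1) = Mul(-3384, 1) = -3384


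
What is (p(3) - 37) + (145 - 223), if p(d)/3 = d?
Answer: -106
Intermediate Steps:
p(d) = 3*d
(p(3) - 37) + (145 - 223) = (3*3 - 37) + (145 - 223) = (9 - 37) - 78 = -28 - 78 = -106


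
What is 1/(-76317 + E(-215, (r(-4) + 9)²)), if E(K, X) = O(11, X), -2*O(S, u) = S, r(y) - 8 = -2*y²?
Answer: -2/152645 ≈ -1.3102e-5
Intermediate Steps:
r(y) = 8 - 2*y²
O(S, u) = -S/2
E(K, X) = -11/2 (E(K, X) = -½*11 = -11/2)
1/(-76317 + E(-215, (r(-4) + 9)²)) = 1/(-76317 - 11/2) = 1/(-152645/2) = -2/152645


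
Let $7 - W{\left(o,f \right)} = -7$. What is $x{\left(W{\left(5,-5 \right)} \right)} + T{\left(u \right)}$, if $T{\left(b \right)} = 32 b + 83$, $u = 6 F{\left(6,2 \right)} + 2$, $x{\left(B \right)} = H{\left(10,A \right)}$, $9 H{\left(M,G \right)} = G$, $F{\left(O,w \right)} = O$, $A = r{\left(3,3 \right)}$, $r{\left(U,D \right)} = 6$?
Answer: $\frac{3899}{3} \approx 1299.7$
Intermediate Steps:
$W{\left(o,f \right)} = 14$ ($W{\left(o,f \right)} = 7 - -7 = 7 + 7 = 14$)
$A = 6$
$H{\left(M,G \right)} = \frac{G}{9}$
$x{\left(B \right)} = \frac{2}{3}$ ($x{\left(B \right)} = \frac{1}{9} \cdot 6 = \frac{2}{3}$)
$u = 38$ ($u = 6 \cdot 6 + 2 = 36 + 2 = 38$)
$T{\left(b \right)} = 83 + 32 b$
$x{\left(W{\left(5,-5 \right)} \right)} + T{\left(u \right)} = \frac{2}{3} + \left(83 + 32 \cdot 38\right) = \frac{2}{3} + \left(83 + 1216\right) = \frac{2}{3} + 1299 = \frac{3899}{3}$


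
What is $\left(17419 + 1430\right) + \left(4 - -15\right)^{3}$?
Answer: $25708$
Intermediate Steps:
$\left(17419 + 1430\right) + \left(4 - -15\right)^{3} = 18849 + \left(4 + 15\right)^{3} = 18849 + 19^{3} = 18849 + 6859 = 25708$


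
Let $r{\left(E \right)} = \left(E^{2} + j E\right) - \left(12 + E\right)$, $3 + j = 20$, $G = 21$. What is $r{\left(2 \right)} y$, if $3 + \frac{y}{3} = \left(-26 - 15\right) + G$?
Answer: $-1656$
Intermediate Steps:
$j = 17$ ($j = -3 + 20 = 17$)
$r{\left(E \right)} = -12 + E^{2} + 16 E$ ($r{\left(E \right)} = \left(E^{2} + 17 E\right) - \left(12 + E\right) = -12 + E^{2} + 16 E$)
$y = -69$ ($y = -9 + 3 \left(\left(-26 - 15\right) + 21\right) = -9 + 3 \left(-41 + 21\right) = -9 + 3 \left(-20\right) = -9 - 60 = -69$)
$r{\left(2 \right)} y = \left(-12 + 2^{2} + 16 \cdot 2\right) \left(-69\right) = \left(-12 + 4 + 32\right) \left(-69\right) = 24 \left(-69\right) = -1656$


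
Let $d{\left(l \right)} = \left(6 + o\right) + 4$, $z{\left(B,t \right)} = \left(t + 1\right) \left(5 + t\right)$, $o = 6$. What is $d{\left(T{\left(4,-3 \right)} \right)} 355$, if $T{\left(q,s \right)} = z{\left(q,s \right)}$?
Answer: $5680$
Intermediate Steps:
$z{\left(B,t \right)} = \left(1 + t\right) \left(5 + t\right)$
$T{\left(q,s \right)} = 5 + s^{2} + 6 s$
$d{\left(l \right)} = 16$ ($d{\left(l \right)} = \left(6 + 6\right) + 4 = 12 + 4 = 16$)
$d{\left(T{\left(4,-3 \right)} \right)} 355 = 16 \cdot 355 = 5680$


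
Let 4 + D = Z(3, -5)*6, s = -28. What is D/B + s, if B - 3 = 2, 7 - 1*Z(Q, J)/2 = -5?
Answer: 0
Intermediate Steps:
Z(Q, J) = 24 (Z(Q, J) = 14 - 2*(-5) = 14 + 10 = 24)
B = 5 (B = 3 + 2 = 5)
D = 140 (D = -4 + 24*6 = -4 + 144 = 140)
D/B + s = 140/5 - 28 = 140*(⅕) - 28 = 28 - 28 = 0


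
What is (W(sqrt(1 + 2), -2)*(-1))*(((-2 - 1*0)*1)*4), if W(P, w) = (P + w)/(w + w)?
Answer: 4 - 2*sqrt(3) ≈ 0.53590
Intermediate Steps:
W(P, w) = (P + w)/(2*w) (W(P, w) = (P + w)/((2*w)) = (P + w)*(1/(2*w)) = (P + w)/(2*w))
(W(sqrt(1 + 2), -2)*(-1))*(((-2 - 1*0)*1)*4) = (((1/2)*(sqrt(1 + 2) - 2)/(-2))*(-1))*(((-2 - 1*0)*1)*4) = (((1/2)*(-1/2)*(sqrt(3) - 2))*(-1))*(((-2 + 0)*1)*4) = (((1/2)*(-1/2)*(-2 + sqrt(3)))*(-1))*(-2*1*4) = ((1/2 - sqrt(3)/4)*(-1))*(-2*4) = (-1/2 + sqrt(3)/4)*(-8) = 4 - 2*sqrt(3)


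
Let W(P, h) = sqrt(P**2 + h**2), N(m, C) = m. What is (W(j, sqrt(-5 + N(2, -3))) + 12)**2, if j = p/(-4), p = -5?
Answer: (48 + I*sqrt(23))**2/16 ≈ 142.56 + 28.775*I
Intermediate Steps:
j = 5/4 (j = -5/(-4) = -5*(-1/4) = 5/4 ≈ 1.2500)
(W(j, sqrt(-5 + N(2, -3))) + 12)**2 = (sqrt((5/4)**2 + (sqrt(-5 + 2))**2) + 12)**2 = (sqrt(25/16 + (sqrt(-3))**2) + 12)**2 = (sqrt(25/16 + (I*sqrt(3))**2) + 12)**2 = (sqrt(25/16 - 3) + 12)**2 = (sqrt(-23/16) + 12)**2 = (I*sqrt(23)/4 + 12)**2 = (12 + I*sqrt(23)/4)**2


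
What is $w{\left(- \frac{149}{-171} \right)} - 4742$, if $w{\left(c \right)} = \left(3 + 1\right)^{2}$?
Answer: $-4726$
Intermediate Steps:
$w{\left(c \right)} = 16$ ($w{\left(c \right)} = 4^{2} = 16$)
$w{\left(- \frac{149}{-171} \right)} - 4742 = 16 - 4742 = -4726$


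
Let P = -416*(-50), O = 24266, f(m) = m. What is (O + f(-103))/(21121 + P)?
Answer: 24163/41921 ≈ 0.57639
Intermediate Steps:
P = 20800
(O + f(-103))/(21121 + P) = (24266 - 103)/(21121 + 20800) = 24163/41921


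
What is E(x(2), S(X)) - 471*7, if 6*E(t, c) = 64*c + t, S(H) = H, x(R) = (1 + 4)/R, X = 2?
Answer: -13101/4 ≈ -3275.3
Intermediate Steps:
x(R) = 5/R
E(t, c) = t/6 + 32*c/3 (E(t, c) = (64*c + t)/6 = (t + 64*c)/6 = t/6 + 32*c/3)
E(x(2), S(X)) - 471*7 = ((5/2)/6 + (32/3)*2) - 471*7 = ((5*(½))/6 + 64/3) - 3297 = ((⅙)*(5/2) + 64/3) - 3297 = (5/12 + 64/3) - 3297 = 87/4 - 3297 = -13101/4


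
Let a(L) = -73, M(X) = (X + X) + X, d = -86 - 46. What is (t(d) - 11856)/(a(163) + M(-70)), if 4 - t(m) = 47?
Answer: 11899/283 ≈ 42.046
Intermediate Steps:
d = -132
t(m) = -43 (t(m) = 4 - 1*47 = 4 - 47 = -43)
M(X) = 3*X (M(X) = 2*X + X = 3*X)
(t(d) - 11856)/(a(163) + M(-70)) = (-43 - 11856)/(-73 + 3*(-70)) = -11899/(-73 - 210) = -11899/(-283) = -11899*(-1/283) = 11899/283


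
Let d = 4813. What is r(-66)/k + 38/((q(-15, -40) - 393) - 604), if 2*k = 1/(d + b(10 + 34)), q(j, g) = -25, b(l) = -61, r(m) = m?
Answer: -320531923/511 ≈ -6.2726e+5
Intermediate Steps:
k = 1/9504 (k = 1/(2*(4813 - 61)) = (½)/4752 = (½)*(1/4752) = 1/9504 ≈ 0.00010522)
r(-66)/k + 38/((q(-15, -40) - 393) - 604) = -66/1/9504 + 38/((-25 - 393) - 604) = -66*9504 + 38/(-418 - 604) = -627264 + 38/(-1022) = -627264 + 38*(-1/1022) = -627264 - 19/511 = -320531923/511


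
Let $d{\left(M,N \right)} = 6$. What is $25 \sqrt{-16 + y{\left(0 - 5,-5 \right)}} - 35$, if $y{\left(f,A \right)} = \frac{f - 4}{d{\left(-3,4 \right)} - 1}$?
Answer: $-35 + 5 i \sqrt{445} \approx -35.0 + 105.48 i$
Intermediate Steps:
$y{\left(f,A \right)} = - \frac{4}{5} + \frac{f}{5}$ ($y{\left(f,A \right)} = \frac{f - 4}{6 - 1} = \frac{-4 + f}{5} = \left(-4 + f\right) \frac{1}{5} = - \frac{4}{5} + \frac{f}{5}$)
$25 \sqrt{-16 + y{\left(0 - 5,-5 \right)}} - 35 = 25 \sqrt{-16 + \left(- \frac{4}{5} + \frac{0 - 5}{5}\right)} - 35 = 25 \sqrt{-16 + \left(- \frac{4}{5} + \frac{1}{5} \left(-5\right)\right)} - 35 = 25 \sqrt{-16 - \frac{9}{5}} - 35 = 25 \sqrt{- \frac{89}{5}} - 35 = 25 \frac{i \sqrt{445}}{5} - 35 = 5 i \sqrt{445} - 35 = -35 + 5 i \sqrt{445}$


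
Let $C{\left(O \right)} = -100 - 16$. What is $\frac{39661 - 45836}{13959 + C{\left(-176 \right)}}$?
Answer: $- \frac{6175}{13843} \approx -0.44607$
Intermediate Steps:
$C{\left(O \right)} = -116$
$\frac{39661 - 45836}{13959 + C{\left(-176 \right)}} = \frac{39661 - 45836}{13959 - 116} = - \frac{6175}{13843}$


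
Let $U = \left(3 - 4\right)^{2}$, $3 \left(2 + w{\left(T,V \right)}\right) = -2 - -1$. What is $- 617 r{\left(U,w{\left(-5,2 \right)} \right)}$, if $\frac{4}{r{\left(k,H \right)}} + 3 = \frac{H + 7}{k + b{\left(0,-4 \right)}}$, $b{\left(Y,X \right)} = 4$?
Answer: $\frac{37020}{31} \approx 1194.2$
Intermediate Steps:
$w{\left(T,V \right)} = - \frac{7}{3}$ ($w{\left(T,V \right)} = -2 + \frac{-2 - -1}{3} = -2 + \frac{-2 + 1}{3} = -2 + \frac{1}{3} \left(-1\right) = -2 - \frac{1}{3} = - \frac{7}{3}$)
$U = 1$ ($U = \left(-1\right)^{2} = 1$)
$r{\left(k,H \right)} = \frac{4}{-3 + \frac{7 + H}{4 + k}}$ ($r{\left(k,H \right)} = \frac{4}{-3 + \frac{H + 7}{k + 4}} = \frac{4}{-3 + \frac{7 + H}{4 + k}}$)
$- 617 r{\left(U,w{\left(-5,2 \right)} \right)} = - 617 \frac{4 \left(-4 - 1\right)}{5 - - \frac{7}{3} + 3 \cdot 1} = - 617 \frac{4 \left(-4 - 1\right)}{5 + \frac{7}{3} + 3} = - 617 \cdot 4 \frac{1}{\frac{31}{3}} \left(-5\right) = - 617 \cdot 4 \cdot \frac{3}{31} \left(-5\right) = \left(-617\right) \left(- \frac{60}{31}\right) = \frac{37020}{31}$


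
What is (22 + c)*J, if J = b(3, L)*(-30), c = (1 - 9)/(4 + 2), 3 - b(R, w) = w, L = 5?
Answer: 1240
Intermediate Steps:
b(R, w) = 3 - w
c = -4/3 (c = -8/6 = -8*⅙ = -4/3 ≈ -1.3333)
J = 60 (J = (3 - 1*5)*(-30) = (3 - 5)*(-30) = -2*(-30) = 60)
(22 + c)*J = (22 - 4/3)*60 = (62/3)*60 = 1240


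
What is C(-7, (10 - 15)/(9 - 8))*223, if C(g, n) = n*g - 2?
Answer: 7359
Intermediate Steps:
C(g, n) = -2 + g*n (C(g, n) = g*n - 2 = -2 + g*n)
C(-7, (10 - 15)/(9 - 8))*223 = (-2 - 7*(10 - 15)/(9 - 8))*223 = (-2 - (-35)/1)*223 = (-2 - (-35))*223 = (-2 - 7*(-5))*223 = (-2 + 35)*223 = 33*223 = 7359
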